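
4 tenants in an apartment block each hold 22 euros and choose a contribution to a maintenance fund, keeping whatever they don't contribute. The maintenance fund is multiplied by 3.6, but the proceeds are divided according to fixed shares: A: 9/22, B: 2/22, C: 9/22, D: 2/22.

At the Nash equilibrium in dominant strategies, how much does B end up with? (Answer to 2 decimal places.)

36.40 euros

Each unit j contributes comes back to j as 3.6 × (j's share), so j prefers to contribute only if that share exceeds 1/3.6 = 0.2778; otherwise keeping the unit dominates.
A and C clear that bar, contributing 22 each; the remaining 2 contribute 0. Total contributed: 44.
B keeps 22 and receives 3.6 × 44 × 2/22 = 14.40 from the maintenance fund, for a payoff of 36.40.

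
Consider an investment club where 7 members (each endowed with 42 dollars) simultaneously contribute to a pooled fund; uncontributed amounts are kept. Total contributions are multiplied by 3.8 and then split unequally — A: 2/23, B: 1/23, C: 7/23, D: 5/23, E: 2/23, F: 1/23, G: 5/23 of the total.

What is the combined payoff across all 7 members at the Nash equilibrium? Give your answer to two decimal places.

411.60 dollars

Player j's private return per contributed unit is 3.8 × (j's share). Contributing is weakly dominant for j when that share is at least 1/3.8 = 0.2632, and contributing 0 is dominant otherwise.
C alone (share 7/23) is above the threshold, contributing 42; the remaining 6 contribute 0. Total contributed: 42.
The pooled fund pays out 3.8 × 42 = 159.60 in total (split across the unequal shares, but the aggregate is all that matters for the group sum).
The 6 free-riders keep 42 each, adding 252. Group total = 252 + 159.60 = 411.60.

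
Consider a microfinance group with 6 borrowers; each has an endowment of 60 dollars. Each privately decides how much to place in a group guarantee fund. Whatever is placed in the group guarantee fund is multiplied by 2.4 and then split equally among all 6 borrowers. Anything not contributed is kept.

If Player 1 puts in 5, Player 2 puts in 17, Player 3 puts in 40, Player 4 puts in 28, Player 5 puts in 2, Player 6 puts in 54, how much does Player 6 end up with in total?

Total contributed: 5 + 17 + 40 + 28 + 2 + 54 = 146.
Each receives 2.4 × 146 / 6 = 58.40 from the group guarantee fund.
Player 6 keeps 60 − 54 = 6, so Player 6's payoff is 6 + 58.40 = 64.40.

64.40 dollars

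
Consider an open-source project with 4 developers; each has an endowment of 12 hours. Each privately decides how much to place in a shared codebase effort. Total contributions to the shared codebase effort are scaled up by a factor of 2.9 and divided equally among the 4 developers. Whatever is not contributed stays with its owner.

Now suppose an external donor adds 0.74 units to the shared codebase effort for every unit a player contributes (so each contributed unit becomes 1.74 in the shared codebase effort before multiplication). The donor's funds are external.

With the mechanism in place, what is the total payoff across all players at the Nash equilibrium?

Under the mechanism each unit contributed yields 2.9 × 1.74 / 4 = 1.2615 back to its contributor per unit of net cost, which exceeds 1, making full contribution the dominant choice for everyone.
At the Nash equilibrium everyone contributes 12. Group total payoff = 2.9 × 1.74 × 48 = 242.21.

242.21 hours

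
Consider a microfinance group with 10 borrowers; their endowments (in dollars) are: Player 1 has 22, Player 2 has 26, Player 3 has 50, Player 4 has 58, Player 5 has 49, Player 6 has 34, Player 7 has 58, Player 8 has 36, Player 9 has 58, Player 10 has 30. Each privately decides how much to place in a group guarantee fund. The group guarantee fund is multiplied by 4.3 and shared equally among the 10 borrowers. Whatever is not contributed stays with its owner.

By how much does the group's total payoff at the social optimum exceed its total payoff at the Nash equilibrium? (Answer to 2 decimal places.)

The private return per contributed unit is 4.3/10 = 0.4300 < 1 for every player regardless of endowment, so the Nash equilibrium is zero contribution and the group total is Σ E_j = 22 + 26 + 50 + 58 + 49 + 34 + 58 + 36 + 58 + 30 = 421.
Each contributed unit returns 4.300 to the group, so the social optimum is full contribution by everyone: group total = 4.300 × 421 = 1810.30.
Efficiency loss = (4.300 − 1) × 421 = 1389.30.

1389.30 dollars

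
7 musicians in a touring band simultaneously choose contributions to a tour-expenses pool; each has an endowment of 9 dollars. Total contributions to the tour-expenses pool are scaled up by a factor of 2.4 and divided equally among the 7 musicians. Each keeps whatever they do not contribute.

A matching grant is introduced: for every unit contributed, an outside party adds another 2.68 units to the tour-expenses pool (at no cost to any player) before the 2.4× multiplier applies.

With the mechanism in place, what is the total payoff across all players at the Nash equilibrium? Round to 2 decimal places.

556.42 dollars

With the mechanism, a contributed unit returns 2.4 × 3.68 / 7 = 1.2617 per unit of net cost to the contributor — now above 1 — so contributing fully is weakly dominant for every player.
So the Nash equilibrium is full contribution by all 7; the group earns 2.4 × 3.68 × 63 = 556.42.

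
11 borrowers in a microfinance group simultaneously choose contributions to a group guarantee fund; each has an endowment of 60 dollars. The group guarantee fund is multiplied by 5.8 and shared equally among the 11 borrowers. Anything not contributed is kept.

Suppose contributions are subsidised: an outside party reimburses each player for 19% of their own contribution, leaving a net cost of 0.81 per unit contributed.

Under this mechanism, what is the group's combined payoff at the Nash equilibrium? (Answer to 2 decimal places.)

Even with the mechanism, each unit contributed returns only (5.8/11) / 0.81 = 0.6510 per unit of net cost, so contributing nothing is still dominant.
At the Nash equilibrium no one contributes; group total payoff = 11 × 60 = 660.

660.00 dollars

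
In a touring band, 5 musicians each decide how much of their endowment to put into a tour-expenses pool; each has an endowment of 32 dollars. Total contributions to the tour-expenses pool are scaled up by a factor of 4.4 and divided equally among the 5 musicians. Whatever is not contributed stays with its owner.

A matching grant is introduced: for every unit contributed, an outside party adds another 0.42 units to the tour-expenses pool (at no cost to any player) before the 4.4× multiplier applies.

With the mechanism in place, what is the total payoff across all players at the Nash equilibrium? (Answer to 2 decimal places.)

999.68 dollars

The effective private return per unit is now 4.4 × 1.42 / 5 = 1.2496 > 1, so every player's dominant strategy flips to full contribution.
So the Nash equilibrium is full contribution by all 5; the group earns 4.4 × 1.42 × 160 = 999.68.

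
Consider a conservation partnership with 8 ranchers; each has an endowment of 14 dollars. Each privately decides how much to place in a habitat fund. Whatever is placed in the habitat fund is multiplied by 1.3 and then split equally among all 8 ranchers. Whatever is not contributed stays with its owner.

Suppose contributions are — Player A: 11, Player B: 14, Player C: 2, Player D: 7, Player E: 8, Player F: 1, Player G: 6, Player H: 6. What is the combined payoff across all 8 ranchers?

Total contributed: 11 + 14 + 2 + 7 + 8 + 1 + 6 + 6 = 55; total kept: 8 × 14 − 55 = 57.
The habitat fund pays out 1.3 × 55 = 71.50 in aggregate.
Group total = 57 + 71.50 = 128.50.

128.50 dollars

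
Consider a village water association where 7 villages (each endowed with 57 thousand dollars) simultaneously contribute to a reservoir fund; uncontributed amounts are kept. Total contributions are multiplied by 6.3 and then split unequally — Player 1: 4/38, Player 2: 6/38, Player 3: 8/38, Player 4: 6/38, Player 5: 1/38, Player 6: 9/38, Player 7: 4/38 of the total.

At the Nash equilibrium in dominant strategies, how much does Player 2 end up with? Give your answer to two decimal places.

Player j's private return per contributed unit is 6.3 × (j's share). Contributing is weakly dominant for j when that share is at least 1/6.3 = 0.1587, and contributing 0 is dominant otherwise.
The shares above 0.1587 belong to Player 3 and Player 6, contributing 57 each; the remaining 5 contribute 0. Total contributed: 114.
Player 2 keeps 57 and receives 6.3 × 114 × 6/38 = 113.40 from the reservoir fund, for a payoff of 170.40.

170.40 thousand dollars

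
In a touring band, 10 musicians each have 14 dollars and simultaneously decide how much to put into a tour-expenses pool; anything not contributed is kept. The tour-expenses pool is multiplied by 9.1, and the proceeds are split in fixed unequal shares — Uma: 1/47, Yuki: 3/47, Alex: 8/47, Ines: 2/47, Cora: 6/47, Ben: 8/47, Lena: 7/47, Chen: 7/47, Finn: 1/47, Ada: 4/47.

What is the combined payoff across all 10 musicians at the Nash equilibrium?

707.00 dollars

Player j's private return per contributed unit is 9.1 × (j's share). Contributing is weakly dominant for j when that share is at least 1/9.1 = 0.1099, and contributing 0 is dominant otherwise.
The shares above 0.1099 belong to Alex, Cora, Ben, Lena and Chen, contributing 14 each; the remaining 5 contribute 0. Total contributed: 70.
The tour-expenses pool pays out 9.1 × 70 = 637.00 in total (split across the unequal shares, but the aggregate is all that matters for the group sum).
The 5 free-riders keep 14 each, adding 70. Group total = 70 + 637.00 = 707.00.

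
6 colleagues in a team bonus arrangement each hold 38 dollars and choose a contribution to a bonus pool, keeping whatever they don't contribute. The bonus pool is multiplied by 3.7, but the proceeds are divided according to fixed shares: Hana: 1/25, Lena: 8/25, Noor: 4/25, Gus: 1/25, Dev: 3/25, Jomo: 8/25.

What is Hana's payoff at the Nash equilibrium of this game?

A player with share s gets back 3.7·s per unit contributed, so full contribution is dominant for anyone with s > 1/3.7 = 0.2703 and zero contribution is dominant for anyone below.
The shares above 0.2703 belong to Lena and Jomo, contributing 38 each; the remaining 4 contribute 0. Total contributed: 76.
Hana keeps 38 and receives 3.7 × 76 × 1/25 = 11.25 from the bonus pool, for a payoff of 49.25.

49.25 dollars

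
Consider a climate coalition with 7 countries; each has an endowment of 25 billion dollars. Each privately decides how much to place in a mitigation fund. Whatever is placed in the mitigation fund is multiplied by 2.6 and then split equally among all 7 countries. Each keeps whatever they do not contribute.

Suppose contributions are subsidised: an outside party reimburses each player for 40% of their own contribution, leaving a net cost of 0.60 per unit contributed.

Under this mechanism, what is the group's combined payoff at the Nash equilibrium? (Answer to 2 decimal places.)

With the mechanism, a contributed unit returns (2.6/7) / 0.60 = 0.6190 per unit of net cost — still below 1 — so contributing 0 remains dominant for every player.
At the Nash equilibrium no one contributes; group total payoff = 7 × 25 = 175.

175.00 billion dollars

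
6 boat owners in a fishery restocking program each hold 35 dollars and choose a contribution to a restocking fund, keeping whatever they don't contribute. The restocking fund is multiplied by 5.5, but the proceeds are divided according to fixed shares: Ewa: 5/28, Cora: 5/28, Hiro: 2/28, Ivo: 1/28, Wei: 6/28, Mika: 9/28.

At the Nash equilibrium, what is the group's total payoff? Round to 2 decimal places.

525.00 dollars

A player with share s gets back 5.5·s per unit contributed, so full contribution is dominant for anyone with s > 1/5.5 = 0.1818 and zero contribution is dominant for anyone below.
Wei and Mika are above the threshold, contributing 35 each; the remaining 4 contribute 0. Total contributed: 70.
The restocking fund pays out 5.5 × 70 = 385.00 in total (split across the unequal shares, but the aggregate is all that matters for the group sum).
The 4 free-riders keep 35 each, adding 140. Group total = 140 + 385.00 = 525.00.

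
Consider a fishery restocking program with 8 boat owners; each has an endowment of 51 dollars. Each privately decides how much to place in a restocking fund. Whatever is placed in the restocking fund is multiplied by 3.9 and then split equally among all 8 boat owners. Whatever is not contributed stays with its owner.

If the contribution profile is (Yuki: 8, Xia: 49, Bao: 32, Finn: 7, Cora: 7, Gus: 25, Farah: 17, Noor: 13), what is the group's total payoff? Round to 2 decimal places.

Total contributed: 8 + 49 + 32 + 7 + 7 + 25 + 17 + 13 = 158; total kept: 8 × 51 − 158 = 250.
The restocking fund pays out 3.9 × 158 = 616.20 in aggregate.
Group total = 250 + 616.20 = 866.20.

866.20 dollars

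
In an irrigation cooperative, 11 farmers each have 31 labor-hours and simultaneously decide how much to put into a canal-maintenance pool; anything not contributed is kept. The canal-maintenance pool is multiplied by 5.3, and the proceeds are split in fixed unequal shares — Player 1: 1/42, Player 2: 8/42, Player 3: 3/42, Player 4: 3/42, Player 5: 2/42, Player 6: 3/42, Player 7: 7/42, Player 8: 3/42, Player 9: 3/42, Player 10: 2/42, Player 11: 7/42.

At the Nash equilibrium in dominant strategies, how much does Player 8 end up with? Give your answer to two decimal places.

For player j, contributing a unit is worthwhile iff 5.3 × (j's share) ≥ 1, i.e. iff j's share is at least 0.1887.
Player 2 alone (share 8/42) is above the threshold, contributing 31; the remaining 10 contribute 0. Total contributed: 31.
Player 8 keeps 31 and receives 5.3 × 31 × 3/42 = 11.74 from the canal-maintenance pool, for a payoff of 42.74.

42.74 labor-hours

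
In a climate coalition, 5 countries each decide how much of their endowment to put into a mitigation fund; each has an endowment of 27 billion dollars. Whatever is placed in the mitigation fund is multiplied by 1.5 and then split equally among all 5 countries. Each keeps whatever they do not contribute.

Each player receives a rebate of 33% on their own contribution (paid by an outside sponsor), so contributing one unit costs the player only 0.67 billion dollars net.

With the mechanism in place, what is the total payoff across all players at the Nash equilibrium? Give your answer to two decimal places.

135.00 billion dollars

With the mechanism, a contributed unit returns (1.5/5) / 0.67 = 0.4478 per unit of net cost — still below 1 — so contributing 0 remains dominant for every player.
At the Nash equilibrium no one contributes; group total payoff = 5 × 27 = 135.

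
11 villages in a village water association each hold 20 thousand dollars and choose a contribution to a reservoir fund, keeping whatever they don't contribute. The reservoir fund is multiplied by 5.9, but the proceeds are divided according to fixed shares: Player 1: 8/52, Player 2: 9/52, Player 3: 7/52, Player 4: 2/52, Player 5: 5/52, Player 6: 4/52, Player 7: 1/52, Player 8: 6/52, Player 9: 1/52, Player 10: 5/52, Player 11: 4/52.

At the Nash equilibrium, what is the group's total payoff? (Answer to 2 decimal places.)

For player j, contributing a unit is worthwhile iff 5.9 × (j's share) ≥ 1, i.e. iff j's share is at least 0.1695.
Only Player 2 (9/52) clears that bar, contributing 20; the remaining 10 contribute 0. Total contributed: 20.
The reservoir fund pays out 5.9 × 20 = 118.00 in total (split across the unequal shares, but the aggregate is all that matters for the group sum).
The 10 free-riders keep 20 each, adding 200. Group total = 200 + 118.00 = 318.00.

318.00 thousand dollars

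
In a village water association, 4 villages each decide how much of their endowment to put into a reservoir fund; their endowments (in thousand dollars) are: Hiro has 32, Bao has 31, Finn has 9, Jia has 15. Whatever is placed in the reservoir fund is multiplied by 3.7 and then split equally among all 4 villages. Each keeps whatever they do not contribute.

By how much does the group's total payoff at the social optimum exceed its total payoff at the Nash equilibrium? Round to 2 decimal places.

The private return per contributed unit is 3.7/4 = 0.9250 < 1 for every player regardless of endowment, so the Nash equilibrium is zero contribution and the group total is Σ E_j = 32 + 31 + 9 + 15 = 87.
Each contributed unit returns 3.700 to the group, so the social optimum is full contribution by everyone: group total = 3.700 × 87 = 321.90.
Efficiency loss = (3.700 − 1) × 87 = 234.90.

234.90 thousand dollars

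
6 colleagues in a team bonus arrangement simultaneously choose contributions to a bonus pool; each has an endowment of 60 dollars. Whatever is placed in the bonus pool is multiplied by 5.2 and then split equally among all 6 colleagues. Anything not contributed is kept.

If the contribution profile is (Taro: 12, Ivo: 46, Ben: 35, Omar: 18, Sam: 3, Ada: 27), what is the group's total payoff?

952.20 dollars

Total contributed: 12 + 46 + 35 + 18 + 3 + 27 = 141; total kept: 6 × 60 − 141 = 219.
The bonus pool pays out 5.2 × 141 = 733.20 in aggregate.
Group total = 219 + 733.20 = 952.20.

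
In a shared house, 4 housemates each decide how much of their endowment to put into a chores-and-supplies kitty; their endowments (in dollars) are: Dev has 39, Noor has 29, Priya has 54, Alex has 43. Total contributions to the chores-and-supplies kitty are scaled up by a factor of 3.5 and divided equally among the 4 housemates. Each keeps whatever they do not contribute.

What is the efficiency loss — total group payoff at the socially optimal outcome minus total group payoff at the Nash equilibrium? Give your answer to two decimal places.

412.50 dollars

The private return per contributed unit is 3.5/4 = 0.8750 < 1 for every player regardless of endowment, so the Nash equilibrium is zero contribution and the group total is Σ E_j = 39 + 29 + 54 + 43 = 165.
Each contributed unit returns 3.500 to the group, so the social optimum is full contribution by everyone: group total = 3.500 × 165 = 577.50.
Efficiency loss = (3.500 − 1) × 165 = 412.50.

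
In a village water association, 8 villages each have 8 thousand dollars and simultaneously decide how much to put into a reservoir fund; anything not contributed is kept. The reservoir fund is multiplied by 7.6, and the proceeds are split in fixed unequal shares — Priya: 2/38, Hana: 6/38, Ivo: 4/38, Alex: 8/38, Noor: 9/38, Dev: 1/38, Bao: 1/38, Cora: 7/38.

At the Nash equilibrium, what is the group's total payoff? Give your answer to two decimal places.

275.20 thousand dollars

For player j, contributing a unit is worthwhile iff 7.6 × (j's share) ≥ 1, i.e. iff j's share is at least 0.1316.
Hana, Alex, Noor and Cora clear that bar, contributing 8 each; the remaining 4 contribute 0. Total contributed: 32.
The reservoir fund pays out 7.6 × 32 = 243.20 in total (split across the unequal shares, but the aggregate is all that matters for the group sum).
The 4 free-riders keep 8 each, adding 32. Group total = 32 + 243.20 = 275.20.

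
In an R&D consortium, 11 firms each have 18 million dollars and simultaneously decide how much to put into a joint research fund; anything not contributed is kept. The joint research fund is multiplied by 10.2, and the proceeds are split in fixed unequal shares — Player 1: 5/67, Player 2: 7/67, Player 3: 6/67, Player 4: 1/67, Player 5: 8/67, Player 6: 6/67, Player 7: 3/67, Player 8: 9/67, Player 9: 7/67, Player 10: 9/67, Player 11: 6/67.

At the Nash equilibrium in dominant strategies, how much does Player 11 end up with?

For player j, contributing a unit is worthwhile iff 10.2 × (j's share) ≥ 1, i.e. iff j's share is at least 0.0980.
Player 2, Player 5, Player 8, Player 9 and Player 10 are above the threshold, contributing 18 each; the remaining 6 contribute 0. Total contributed: 90.
Player 11 keeps 18 and receives 10.2 × 90 × 6/67 = 82.21 from the joint research fund, for a payoff of 100.21.

100.21 million dollars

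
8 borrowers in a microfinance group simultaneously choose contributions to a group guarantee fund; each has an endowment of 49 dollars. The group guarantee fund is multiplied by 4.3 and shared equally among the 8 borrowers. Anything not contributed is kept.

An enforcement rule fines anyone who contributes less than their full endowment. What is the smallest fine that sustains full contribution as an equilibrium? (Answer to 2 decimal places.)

22.66 dollars

Given the others contribute fully, the best deviation is to contribute 0 (any partial contribution still incurs the fine and gives up units whose private return 0.5375 is below 1).
Deviating from 49 to 0 saves 49 dollars but forfeits the deviator's share of the drop in the group guarantee fund: 4.3/8 × 49 = 26.34.
So the deviation gain is 49 − 26.34 = 22.66, and the fine must be at least 22.66 dollars to wipe it out.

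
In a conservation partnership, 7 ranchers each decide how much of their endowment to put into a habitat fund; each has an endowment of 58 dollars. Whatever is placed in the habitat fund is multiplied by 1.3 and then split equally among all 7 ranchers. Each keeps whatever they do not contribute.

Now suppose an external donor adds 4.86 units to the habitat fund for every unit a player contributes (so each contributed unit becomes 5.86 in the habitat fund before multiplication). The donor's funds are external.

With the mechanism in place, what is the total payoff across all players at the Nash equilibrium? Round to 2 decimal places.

The effective private return per unit is now 1.3 × 5.86 / 7 = 1.0883 > 1, so every player's dominant strategy flips to full contribution.
At the Nash equilibrium everyone contributes 58. Group total payoff = 1.3 × 5.86 × 406 = 3092.91.

3092.91 dollars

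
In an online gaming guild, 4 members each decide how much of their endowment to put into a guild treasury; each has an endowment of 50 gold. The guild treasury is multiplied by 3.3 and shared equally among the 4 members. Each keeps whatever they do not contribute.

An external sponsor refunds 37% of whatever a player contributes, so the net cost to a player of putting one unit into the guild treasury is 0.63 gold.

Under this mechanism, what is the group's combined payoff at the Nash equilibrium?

734.00 gold

With the mechanism, a contributed unit returns (3.3/4) / 0.63 = 1.3095 per unit of net cost to the contributor — now above 1 — so contributing fully is weakly dominant for every player.
So the Nash equilibrium is full contribution by all 4; the group earns 4 × (50 × 0.37 + 3.3 × 50) = 734.00.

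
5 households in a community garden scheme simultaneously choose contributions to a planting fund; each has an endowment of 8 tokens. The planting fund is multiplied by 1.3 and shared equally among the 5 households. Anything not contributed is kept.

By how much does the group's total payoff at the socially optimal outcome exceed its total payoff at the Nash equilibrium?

12.00 tokens

Each contributed unit returns 1.3/5 = 0.2600 to its contributor — below 1 — so contributing 0 is dominant for every player. At the Nash equilibrium everyone keeps their 8, and the group total is 5 × 8 = 40.
Each contributed unit returns 1.300 to the group as a whole (0.2600 to each of 5 players), which exceeds 1, so the social optimum is full contribution: group total = 1.300 × 40 = 52.00.
Efficiency loss = 52.00 − 40 = 12.00.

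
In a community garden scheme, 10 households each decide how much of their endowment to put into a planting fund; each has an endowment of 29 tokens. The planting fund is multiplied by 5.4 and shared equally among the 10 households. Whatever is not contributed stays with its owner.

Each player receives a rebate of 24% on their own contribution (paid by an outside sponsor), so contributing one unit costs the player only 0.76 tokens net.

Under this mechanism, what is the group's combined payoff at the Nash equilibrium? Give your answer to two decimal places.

Even with the mechanism, each unit contributed returns only (5.4/10) / 0.76 = 0.7105 per unit of net cost, so contributing nothing is still dominant.
At the Nash equilibrium no one contributes; group total payoff = 10 × 29 = 290.

290.00 tokens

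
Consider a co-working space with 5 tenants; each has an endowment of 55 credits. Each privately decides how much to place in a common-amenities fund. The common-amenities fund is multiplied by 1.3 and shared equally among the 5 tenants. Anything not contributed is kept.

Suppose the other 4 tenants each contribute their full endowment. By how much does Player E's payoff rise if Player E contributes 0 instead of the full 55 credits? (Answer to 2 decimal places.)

40.70 credits

Switching from a contribution of 55 to 0 lets Player E keep an extra 55 credits, but lowers the common-amenities fund by 55, which costs Player E their own share of that drop: 1.3/5 × 55 = 14.30.
Net gain = 55 − 14.30 = 40.70. The private return per contributed unit (0.2600) is below 1, so free-riding is indeed the best response regardless of what the others do.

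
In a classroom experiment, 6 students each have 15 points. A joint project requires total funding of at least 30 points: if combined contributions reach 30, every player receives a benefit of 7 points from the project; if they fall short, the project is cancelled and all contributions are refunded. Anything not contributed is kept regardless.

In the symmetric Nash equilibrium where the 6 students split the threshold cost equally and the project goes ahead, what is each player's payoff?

17 points

Equal share of the threshold: 30/6 = 5.
At this profile no one gains by cutting their contribution: any cut drops the total below 30, the project is cancelled, contributions are refunded, and the deviator ends with 15, which is less than 15 − 5 + 7 = 17. Contributing more than 5 just wastes the excess. So contributing exactly 5 is a best response.
Each player's payoff: 15 − 5 + 7 = 17.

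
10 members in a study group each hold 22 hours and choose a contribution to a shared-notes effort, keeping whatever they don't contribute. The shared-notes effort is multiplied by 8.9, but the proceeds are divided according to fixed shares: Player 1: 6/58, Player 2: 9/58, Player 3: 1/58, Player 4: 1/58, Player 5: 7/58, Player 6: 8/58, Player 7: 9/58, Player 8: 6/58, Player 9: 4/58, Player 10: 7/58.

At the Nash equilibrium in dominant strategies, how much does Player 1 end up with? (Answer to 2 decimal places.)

Each unit j contributes comes back to j as 8.9 × (j's share), so j prefers to contribute only if that share exceeds 1/8.9 = 0.1124; otherwise keeping the unit dominates.
The shares above 0.1124 belong to Player 2, Player 5, Player 6, Player 7 and Player 10, contributing 22 each; the remaining 5 contribute 0. Total contributed: 110.
Player 1 keeps 22 and receives 8.9 × 110 × 6/58 = 101.28 from the shared-notes effort, for a payoff of 123.28.

123.28 hours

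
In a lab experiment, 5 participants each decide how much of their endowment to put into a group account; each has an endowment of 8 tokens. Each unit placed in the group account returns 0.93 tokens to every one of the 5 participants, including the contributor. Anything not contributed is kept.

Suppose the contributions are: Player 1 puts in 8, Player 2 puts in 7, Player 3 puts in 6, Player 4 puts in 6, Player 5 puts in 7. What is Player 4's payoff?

Total contributed: 8 + 7 + 6 + 6 + 7 = 34.
Each receives 0.93 × 34 = 31.62 from the group account.
Player 4 keeps 8 − 6 = 2, so Player 4's payoff is 2 + 31.62 = 33.62.

33.62 tokens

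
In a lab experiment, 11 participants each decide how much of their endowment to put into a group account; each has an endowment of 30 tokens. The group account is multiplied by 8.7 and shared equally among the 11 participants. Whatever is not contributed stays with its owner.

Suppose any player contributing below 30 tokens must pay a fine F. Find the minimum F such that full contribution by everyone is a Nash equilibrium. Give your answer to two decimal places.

Given the others contribute fully, the best deviation is to contribute 0 (any partial contribution still incurs the fine and gives up units whose private return 0.7909 is below 1).
Deviating from 30 to 0 saves 30 tokens but forfeits the deviator's share of the drop in the group account: 8.7/11 × 30 = 23.73.
So the deviation gain is 30 − 23.73 = 6.27, and the fine must be at least 6.27 tokens to wipe it out.

6.27 tokens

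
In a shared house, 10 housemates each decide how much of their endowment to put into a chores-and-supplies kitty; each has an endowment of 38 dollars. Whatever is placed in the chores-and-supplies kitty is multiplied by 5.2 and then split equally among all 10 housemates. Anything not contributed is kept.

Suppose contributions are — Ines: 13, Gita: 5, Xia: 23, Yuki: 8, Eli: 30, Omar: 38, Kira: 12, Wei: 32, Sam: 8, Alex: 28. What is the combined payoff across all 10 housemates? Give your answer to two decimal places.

Total contributed: 13 + 5 + 23 + 8 + 30 + 38 + 12 + 32 + 8 + 28 = 197; total kept: 10 × 38 − 197 = 183.
The chores-and-supplies kitty pays out 5.2 × 197 = 1024.40 in aggregate.
Group total = 183 + 1024.40 = 1207.40.

1207.40 dollars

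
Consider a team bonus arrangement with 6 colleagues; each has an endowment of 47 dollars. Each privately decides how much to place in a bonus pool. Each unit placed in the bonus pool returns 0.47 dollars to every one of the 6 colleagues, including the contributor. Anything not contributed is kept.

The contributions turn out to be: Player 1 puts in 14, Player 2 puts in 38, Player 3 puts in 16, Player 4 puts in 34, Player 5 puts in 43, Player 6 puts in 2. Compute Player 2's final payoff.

78.09 dollars

Total contributed: 14 + 38 + 16 + 34 + 43 + 2 = 147.
Each receives 0.47 × 147 = 69.09 from the bonus pool.
Player 2 keeps 47 − 38 = 9, so Player 2's payoff is 9 + 69.09 = 78.09.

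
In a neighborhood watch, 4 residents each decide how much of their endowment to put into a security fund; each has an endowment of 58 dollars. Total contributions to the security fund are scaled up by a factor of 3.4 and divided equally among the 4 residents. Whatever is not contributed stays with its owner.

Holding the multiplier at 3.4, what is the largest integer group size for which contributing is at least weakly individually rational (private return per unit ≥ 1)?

3

Private return per unit is 3.4/(group size), which is ≥ 1 whenever the group size is ≤ 3.4.
The largest such integer is 3.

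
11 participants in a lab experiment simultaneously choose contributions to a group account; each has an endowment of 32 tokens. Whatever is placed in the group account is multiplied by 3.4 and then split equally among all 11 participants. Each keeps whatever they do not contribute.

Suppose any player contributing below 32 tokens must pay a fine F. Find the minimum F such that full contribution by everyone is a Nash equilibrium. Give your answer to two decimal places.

Given the others contribute fully, the best deviation is to contribute 0 (any partial contribution still incurs the fine and gives up units whose private return 0.3091 is below 1).
Deviating from 32 to 0 saves 32 tokens but forfeits the deviator's share of the drop in the group account: 3.4/11 × 32 = 9.89.
So the deviation gain is 32 − 9.89 = 22.11, and the fine must be at least 22.11 tokens to wipe it out.

22.11 tokens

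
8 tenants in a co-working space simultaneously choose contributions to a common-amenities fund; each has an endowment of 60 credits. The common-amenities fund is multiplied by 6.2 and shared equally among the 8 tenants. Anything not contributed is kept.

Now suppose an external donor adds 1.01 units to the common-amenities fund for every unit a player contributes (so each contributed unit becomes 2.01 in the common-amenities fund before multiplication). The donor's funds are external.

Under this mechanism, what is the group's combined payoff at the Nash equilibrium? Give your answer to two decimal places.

Under the mechanism each unit contributed yields 6.2 × 2.01 / 8 = 1.5578 back to its contributor per unit of net cost, which exceeds 1, making full contribution the dominant choice for everyone.
So the Nash equilibrium is full contribution by all 8; the group earns 6.2 × 2.01 × 480 = 5981.76.

5981.76 credits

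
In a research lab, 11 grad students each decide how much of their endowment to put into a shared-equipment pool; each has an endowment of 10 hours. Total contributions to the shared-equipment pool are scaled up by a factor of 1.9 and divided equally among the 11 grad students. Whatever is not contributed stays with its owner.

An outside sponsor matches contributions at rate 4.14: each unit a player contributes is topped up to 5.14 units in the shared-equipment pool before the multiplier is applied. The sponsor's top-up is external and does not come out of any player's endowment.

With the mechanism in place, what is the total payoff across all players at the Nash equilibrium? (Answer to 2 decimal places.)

Even with the mechanism, each unit contributed returns only 1.9 × 5.14 / 11 = 0.8878 per unit of net cost, so contributing nothing is still dominant.
Everyone keeps their endowment and the group total is 11 × 10 = 110.

110.00 hours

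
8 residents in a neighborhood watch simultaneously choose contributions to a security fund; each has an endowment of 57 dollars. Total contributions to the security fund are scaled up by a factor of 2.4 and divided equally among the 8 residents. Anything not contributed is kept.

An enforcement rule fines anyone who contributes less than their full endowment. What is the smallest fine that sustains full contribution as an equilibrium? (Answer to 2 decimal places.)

Given the others contribute fully, the best deviation is to contribute 0 (any partial contribution still incurs the fine and gives up units whose private return 0.3000 is below 1).
Deviating from 57 to 0 saves 57 dollars but forfeits the deviator's share of the drop in the security fund: 2.4/8 × 57 = 17.10.
So the deviation gain is 57 − 17.10 = 39.90, and the fine must be at least 39.90 dollars to wipe it out.

39.90 dollars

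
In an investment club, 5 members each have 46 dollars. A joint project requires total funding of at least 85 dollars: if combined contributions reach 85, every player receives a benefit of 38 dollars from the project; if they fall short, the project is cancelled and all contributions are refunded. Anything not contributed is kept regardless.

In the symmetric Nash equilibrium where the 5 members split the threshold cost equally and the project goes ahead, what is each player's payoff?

67 dollars

Equal share of the threshold: 85/5 = 17.
At this profile no one gains by cutting their contribution: any cut drops the total below 85, the project is cancelled, contributions are refunded, and the deviator ends with 46, which is less than 46 − 17 + 38 = 67. Contributing more than 17 just wastes the excess. So contributing exactly 17 is a best response.
Each player's payoff: 46 − 17 + 38 = 67.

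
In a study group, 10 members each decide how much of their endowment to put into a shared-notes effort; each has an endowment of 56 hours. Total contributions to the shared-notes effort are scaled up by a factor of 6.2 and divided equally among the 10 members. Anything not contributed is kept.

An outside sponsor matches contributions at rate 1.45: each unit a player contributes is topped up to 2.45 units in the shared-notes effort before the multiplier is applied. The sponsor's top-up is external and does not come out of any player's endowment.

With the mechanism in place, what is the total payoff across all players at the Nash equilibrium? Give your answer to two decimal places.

8506.40 hours

Under the mechanism each unit contributed yields 6.2 × 2.45 / 10 = 1.5190 back to its contributor per unit of net cost, which exceeds 1, making full contribution the dominant choice for everyone.
At the Nash equilibrium everyone contributes 56. Group total payoff = 6.2 × 2.45 × 560 = 8506.40.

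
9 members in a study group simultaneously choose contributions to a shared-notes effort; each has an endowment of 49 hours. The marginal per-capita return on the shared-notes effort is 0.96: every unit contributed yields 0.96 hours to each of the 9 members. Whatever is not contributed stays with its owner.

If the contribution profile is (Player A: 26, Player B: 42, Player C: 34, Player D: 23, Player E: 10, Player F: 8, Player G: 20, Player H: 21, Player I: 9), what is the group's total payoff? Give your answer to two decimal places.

Total contributed: 26 + 42 + 34 + 23 + 10 + 8 + 20 + 21 + 9 = 193; total kept: 9 × 49 − 193 = 248.
The shared-notes effort pays out 0.96 × 9 × 193 = 1667.52 in aggregate.
Group total = 248 + 1667.52 = 1915.52.

1915.52 hours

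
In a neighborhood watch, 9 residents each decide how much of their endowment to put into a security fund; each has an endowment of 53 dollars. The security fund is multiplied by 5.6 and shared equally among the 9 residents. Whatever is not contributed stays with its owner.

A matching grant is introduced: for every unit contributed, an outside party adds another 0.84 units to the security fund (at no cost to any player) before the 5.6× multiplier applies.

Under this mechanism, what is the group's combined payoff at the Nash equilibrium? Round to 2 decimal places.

The effective private return per unit is now 5.6 × 1.84 / 9 = 1.1449 > 1, so every player's dominant strategy flips to full contribution.
At the Nash equilibrium everyone contributes 53. Group total payoff = 5.6 × 1.84 × 477 = 4915.01.

4915.01 dollars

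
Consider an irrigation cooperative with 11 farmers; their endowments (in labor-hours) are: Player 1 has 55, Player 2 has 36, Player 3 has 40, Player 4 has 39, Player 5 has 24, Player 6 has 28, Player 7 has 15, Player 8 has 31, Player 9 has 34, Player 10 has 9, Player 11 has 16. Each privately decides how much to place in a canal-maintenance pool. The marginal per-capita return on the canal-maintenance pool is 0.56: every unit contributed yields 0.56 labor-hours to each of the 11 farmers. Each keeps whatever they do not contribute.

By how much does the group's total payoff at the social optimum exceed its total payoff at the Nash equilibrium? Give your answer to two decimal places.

1687.32 labor-hours

The private return per contributed unit is 0.56 < 1 for everyone, so the Nash equilibrium is zero contribution and the group total is Σ E_j = 55 + 36 + 40 + 39 + 24 + 28 + 15 + 31 + 34 + 9 + 16 = 327.
Each contributed unit returns 6.160 to the group, so the social optimum is full contribution by everyone: group total = 6.160 × 327 = 2014.32.
Efficiency loss = (6.160 − 1) × 327 = 1687.32.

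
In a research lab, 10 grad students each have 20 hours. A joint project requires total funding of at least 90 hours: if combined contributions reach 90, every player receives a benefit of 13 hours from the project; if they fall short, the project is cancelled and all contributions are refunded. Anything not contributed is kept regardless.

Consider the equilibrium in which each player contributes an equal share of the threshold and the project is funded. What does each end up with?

24 hours

Equal share of the threshold: 90/10 = 9.
At this profile no one gains by cutting their contribution: any cut drops the total below 90, the project is cancelled, contributions are refunded, and the deviator ends with 20, which is less than 20 − 9 + 13 = 24. Contributing more than 9 just wastes the excess. So contributing exactly 9 is a best response.
Each player's payoff: 20 − 9 + 13 = 24.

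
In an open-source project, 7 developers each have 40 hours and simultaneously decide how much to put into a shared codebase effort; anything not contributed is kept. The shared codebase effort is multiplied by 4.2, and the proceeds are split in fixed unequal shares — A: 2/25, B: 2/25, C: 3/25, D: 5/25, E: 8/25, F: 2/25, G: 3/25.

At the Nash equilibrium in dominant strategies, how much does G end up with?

60.16 hours

Player j's private return per contributed unit is 4.2 × (j's share). Contributing is weakly dominant for j when that share is at least 1/4.2 = 0.2381, and contributing 0 is dominant otherwise.
Only E (8/25) clears that bar, contributing 40; the remaining 6 contribute 0. Total contributed: 40.
G keeps 40 and receives 4.2 × 40 × 3/25 = 20.16 from the shared codebase effort, for a payoff of 60.16.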